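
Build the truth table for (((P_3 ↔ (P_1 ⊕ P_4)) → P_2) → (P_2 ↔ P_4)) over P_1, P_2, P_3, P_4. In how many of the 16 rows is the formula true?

P_1 | P_2 | P_3 | P_4 || φ
 0  |  0  |  0  |  0  || 1
 0  |  0  |  0  |  1  || 0
 0  |  0  |  1  |  0  || 1
 0  |  0  |  1  |  1  || 1
 0  |  1  |  0  |  0  || 0
 0  |  1  |  0  |  1  || 1
 0  |  1  |  1  |  0  || 0
 0  |  1  |  1  |  1  || 1
 1  |  0  |  0  |  0  || 1
 1  |  0  |  0  |  1  || 1
 1  |  0  |  1  |  0  || 1
 1  |  0  |  1  |  1  || 0
 1  |  1  |  0  |  0  || 0
 1  |  1  |  0  |  1  || 1
 1  |  1  |  1  |  0  || 0
 1  |  1  |  1  |  1  || 1
The formula is true on 10 of the 16 rows.

10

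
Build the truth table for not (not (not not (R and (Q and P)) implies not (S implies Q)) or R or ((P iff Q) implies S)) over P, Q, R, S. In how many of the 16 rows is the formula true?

P  Q  R  S  |  (Q and P)  (R and (Q and P))  not (R and (Q and P))  not not (R and (Q and P))  (S implies Q)  not (S implies Q)  (P iff Q)  ((P iff Q) implies S)  φ
0  0  0  0  |      0              0                    1                        0                    1                0              1                0            1
0  0  0  1  |      0              0                    1                        0                    0                1              1                1            0
0  0  1  0  |      0              0                    1                        0                    1                0              1                0            0
0  0  1  1  |      0              0                    1                        0                    0                1              1                1            0
0  1  0  0  |      0              0                    1                        0                    1                0              0                1            0
0  1  0  1  |      0              0                    1                        0                    1                0              0                1            0
0  1  1  0  |      0              0                    1                        0                    1                0              0                1            0
0  1  1  1  |      0              0                    1                        0                    1                0              0                1            0
1  0  0  0  |      0              0                    1                        0                    1                0              0                1            0
1  0  0  1  |      0              0                    1                        0                    0                1              0                1            0
1  0  1  0  |      0              0                    1                        0                    1                0              0                1            0
1  0  1  1  |      0              0                    1                        0                    0                1              0                1            0
1  1  0  0  |      1              0                    1                        0                    1                0              1                0            1
1  1  0  1  |      1              0                    1                        0                    1                0              1                1            0
1  1  1  0  |      1              1                    0                        1                    1                0              1                0            0
1  1  1  1  |      1              1                    0                        1                    1                0              1                1            0
The formula is true on 2 of the 16 rows.

2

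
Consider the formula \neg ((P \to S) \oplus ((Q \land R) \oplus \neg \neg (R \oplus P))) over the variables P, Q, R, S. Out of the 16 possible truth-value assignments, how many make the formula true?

6

P | Q | R | S | φ
- | - | - | - | -
F | F | F | F | F
F | F | F | T | F
F | F | T | F | T
F | F | T | T | T
F | T | F | F | F
F | T | F | T | F
F | T | T | F | F
F | T | T | T | F
T | F | F | F | F
T | F | F | T | T
T | F | T | F | T
T | F | T | T | F
T | T | F | F | F
T | T | F | T | T
T | T | T | F | F
T | T | T | T | T
The formula is true on 6 of the 16 rows.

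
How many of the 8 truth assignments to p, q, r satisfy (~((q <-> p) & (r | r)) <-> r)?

2

p  q  r     (q <-> p)  (r | r)  ((q <-> p) & (r | r))  ~((q <-> p) & (r | r))  (~((q <-> p) & (r | r)) <-> r)
T  T  T         T         T               T                      F                           F               
T  T  F         T         F               F                      T                           F               
T  F  T         F         T               F                      T                           T               
T  F  F         F         F               F                      T                           F               
F  T  T         F         T               F                      T                           T               
F  T  F         F         F               F                      T                           F               
F  F  T         T         T               T                      F                           F               
F  F  F         T         F               F                      T                           F               
The formula is true on 2 of the 8 rows.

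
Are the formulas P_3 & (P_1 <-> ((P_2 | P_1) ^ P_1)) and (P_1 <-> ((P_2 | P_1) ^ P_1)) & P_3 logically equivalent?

P_1 | P_2 | P_3 || φ | ψ
 F  |  F  |  F  || F | F
 F  |  F  |  T  || T | T
 F  |  T  |  F  || F | F
 F  |  T  |  T  || F | F
 T  |  F  |  F  || F | F
 T  |  F  |  T  || F | F
 T  |  T  |  F  || F | F
 T  |  T  |  T  || F | F
The columns for φ and ψ agree on every row, so they are logically equivalent.

equivalent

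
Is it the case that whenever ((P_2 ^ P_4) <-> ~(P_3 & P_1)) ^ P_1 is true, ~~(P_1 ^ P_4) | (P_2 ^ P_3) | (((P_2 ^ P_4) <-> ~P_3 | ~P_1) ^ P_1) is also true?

yes

P_1 | P_2 | P_3 | P_4 || φ | ψ
 T  |  T  |  T  |  T  || F | F
 T  |  T  |  T  |  F  || T | T
 T  |  T  |  F  |  T  || T | T
 T  |  T  |  F  |  F  || F | T
 T  |  F  |  T  |  T  || T | T
 T  |  F  |  T  |  F  || F | T
 T  |  F  |  F  |  T  || F | F
 T  |  F  |  F  |  F  || T | T
 F  |  T  |  T  |  T  || F | T
 F  |  T  |  T  |  F  || T | T
 F  |  T  |  F  |  T  || F | T
 F  |  T  |  F  |  F  || T | T
 F  |  F  |  T  |  T  || T | T
 F  |  F  |  T  |  F  || F | T
 F  |  F  |  F  |  T  || T | T
 F  |  F  |  F  |  F  || F | F
In every row where φ is true, ψ is also true, so φ ⊨ ψ.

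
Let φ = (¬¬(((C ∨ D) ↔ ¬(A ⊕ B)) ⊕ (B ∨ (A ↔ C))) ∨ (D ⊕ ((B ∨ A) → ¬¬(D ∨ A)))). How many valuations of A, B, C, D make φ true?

11

A  B  C  D  |  (C ∨ D)  (A ⊕ B)  ¬(A ⊕ B)  ((C ∨ D) ↔ ¬(A ⊕ B))  (A ↔ C)  (B ∨ (A ↔ C))  (B ∨ A)  (D ∨ A)  ¬(D ∨ A)  ¬¬(D ∨ A)  ((B ∨ A) → ¬¬(D ∨ A))  (D ⊕ ((B ∨ A) → ¬¬(D ∨ A)))  φ
0  0  0  0  |     0        0        1               0               1           1           0        0        1          0                1                         1               1
0  0  0  1  |     1        0        1               1               1           1           0        1        0          1                1                         0               0
0  0  1  0  |     1        0        1               1               0           0           0        0        1          0                1                         1               1
0  0  1  1  |     1        0        1               1               0           0           0        1        0          1                1                         0               1
0  1  0  0  |     0        1        0               1               1           1           1        0        1          0                0                         0               0
0  1  0  1  |     1        1        0               0               1           1           1        1        0          1                1                         0               1
0  1  1  0  |     1        1        0               0               0           1           1        0        1          0                0                         0               1
0  1  1  1  |     1        1        0               0               0           1           1        1        0          1                1                         0               1
1  0  0  0  |     0        1        0               1               0           0           1        1        0          1                1                         1               1
1  0  0  1  |     1        1        0               0               0           0           1        1        0          1                1                         0               0
1  0  1  0  |     1        1        0               0               1           1           1        1        0          1                1                         1               1
1  0  1  1  |     1        1        0               0               1           1           1        1        0          1                1                         0               1
1  1  0  0  |     0        0        1               0               0           1           1        1        0          1                1                         1               1
1  1  0  1  |     1        0        1               1               0           1           1        1        0          1                1                         0               0
1  1  1  0  |     1        0        1               1               1           1           1        1        0          1                1                         1               1
1  1  1  1  |     1        0        1               1               1           1           1        1        0          1                1                         0               0
The formula is true on 11 of the 16 rows.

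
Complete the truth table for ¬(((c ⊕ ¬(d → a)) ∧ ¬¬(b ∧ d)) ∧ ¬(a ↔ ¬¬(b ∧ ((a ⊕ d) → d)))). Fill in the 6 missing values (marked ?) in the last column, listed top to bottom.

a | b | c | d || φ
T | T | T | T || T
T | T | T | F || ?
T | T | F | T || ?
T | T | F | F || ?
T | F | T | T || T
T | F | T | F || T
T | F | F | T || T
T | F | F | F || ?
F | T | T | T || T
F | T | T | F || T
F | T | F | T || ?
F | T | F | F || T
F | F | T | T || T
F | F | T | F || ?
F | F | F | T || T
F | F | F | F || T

Row a=T, b=T, c=T, d=F: ((c ⊕ ¬(d → a)) ∧ ¬¬(b ∧ d)) = F, ¬(a ↔ ¬¬(b ∧ ((a ⊕ d) → d))) = T, (((c ⊕ ¬(d → a)) ∧ ¬¬(b ∧ d)) ∧ ¬(a ↔ ¬¬(b ∧ ((a ⊕ d) → d)))) = F, so the formula = T.
Row a=T, b=T, c=F, d=T: ((c ⊕ ¬(d → a)) ∧ ¬¬(b ∧ d)) = F, ¬(a ↔ ¬¬(b ∧ ((a ⊕ d) → d))) = F, (((c ⊕ ¬(d → a)) ∧ ¬¬(b ∧ d)) ∧ ¬(a ↔ ¬¬(b ∧ ((a ⊕ d) → d)))) = F, so the formula = T.
Row a=T, b=T, c=F, d=F: ((c ⊕ ¬(d → a)) ∧ ¬¬(b ∧ d)) = F, ¬(a ↔ ¬¬(b ∧ ((a ⊕ d) → d))) = T, (((c ⊕ ¬(d → a)) ∧ ¬¬(b ∧ d)) ∧ ¬(a ↔ ¬¬(b ∧ ((a ⊕ d) → d)))) = F, so the formula = T.
Row a=T, b=F, c=F, d=F: ((c ⊕ ¬(d → a)) ∧ ¬¬(b ∧ d)) = F, ¬(a ↔ ¬¬(b ∧ ((a ⊕ d) → d))) = T, (((c ⊕ ¬(d → a)) ∧ ¬¬(b ∧ d)) ∧ ¬(a ↔ ¬¬(b ∧ ((a ⊕ d) → d)))) = F, so the formula = T.
Row a=F, b=T, c=F, d=T: ((c ⊕ ¬(d → a)) ∧ ¬¬(b ∧ d)) = T, ¬(a ↔ ¬¬(b ∧ ((a ⊕ d) → d))) = T, (((c ⊕ ¬(d → a)) ∧ ¬¬(b ∧ d)) ∧ ¬(a ↔ ¬¬(b ∧ ((a ⊕ d) → d)))) = T, so the formula = F.
Row a=F, b=F, c=T, d=F: ((c ⊕ ¬(d → a)) ∧ ¬¬(b ∧ d)) = F, ¬(a ↔ ¬¬(b ∧ ((a ⊕ d) → d))) = F, (((c ⊕ ¬(d → a)) ∧ ¬¬(b ∧ d)) ∧ ¬(a ↔ ¬¬(b ∧ ((a ⊕ d) → d)))) = F, so the formula = T.

T, T, T, T, F, T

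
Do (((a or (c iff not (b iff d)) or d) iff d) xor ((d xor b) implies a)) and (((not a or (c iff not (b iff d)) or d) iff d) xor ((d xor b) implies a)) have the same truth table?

not equivalent

a | b | c | d | φ | ψ
- | - | - | - | - | -
0 | 0 | 0 | 0 | 1 | 1
0 | 0 | 0 | 1 | 1 | 1
0 | 0 | 1 | 0 | 0 | 1
0 | 0 | 1 | 1 | 1 | 1
0 | 1 | 0 | 0 | 1 | 0
0 | 1 | 0 | 1 | 0 | 0
0 | 1 | 1 | 0 | 0 | 0
0 | 1 | 1 | 1 | 0 | 0
1 | 0 | 0 | 0 | 1 | 1
1 | 0 | 0 | 1 | 0 | 0
1 | 0 | 1 | 0 | 1 | 0
1 | 0 | 1 | 1 | 0 | 0
1 | 1 | 0 | 0 | 1 | 0
1 | 1 | 0 | 1 | 0 | 0
1 | 1 | 1 | 0 | 1 | 1
1 | 1 | 1 | 1 | 0 | 0
The columns differ at a=0, b=0, c=1, d=0 (φ=0, ψ=1), so they are not equivalent.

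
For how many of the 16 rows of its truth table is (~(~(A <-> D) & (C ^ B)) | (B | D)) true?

15

A  B  C  D     (A <-> D)  ~(A <-> D)  (C ^ B)  (~(A <-> D) & (C ^ B))  ~(~(A <-> D) & (C ^ B))  (B | D)  φ
0  0  0  0         1          0          0               0                        1                0     1
0  0  0  1         0          1          0               0                        1                1     1
0  0  1  0         1          0          1               0                        1                0     1
0  0  1  1         0          1          1               1                        0                1     1
0  1  0  0         1          0          1               0                        1                1     1
0  1  0  1         0          1          1               1                        0                1     1
0  1  1  0         1          0          0               0                        1                1     1
0  1  1  1         0          1          0               0                        1                1     1
1  0  0  0         0          1          0               0                        1                0     1
1  0  0  1         1          0          0               0                        1                1     1
1  0  1  0         0          1          1               1                        0                0     0
1  0  1  1         1          0          1               0                        1                1     1
1  1  0  0         0          1          1               1                        0                1     1
1  1  0  1         1          0          1               0                        1                1     1
1  1  1  0         0          1          0               0                        1                1     1
1  1  1  1         1          0          0               0                        1                1     1
The formula is true on 15 of the 16 rows.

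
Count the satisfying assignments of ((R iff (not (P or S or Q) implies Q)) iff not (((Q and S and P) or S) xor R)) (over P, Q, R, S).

P | Q | R | S | (P or S or Q) | not (P or S or Q) | (Q and S and P) | ((Q and S and P) or S) | φ
- | - | - | - | ------------- | ----------------- | --------------- | ---------------------- | -
F | F | F | F |       F       |         T         |        F        |           F            | T
F | F | F | T |       T       |         F         |        F        |           T            | T
F | F | T | F |       F       |         T         |        F        |           F            | T
F | F | T | T |       T       |         F         |        F        |           T            | T
F | T | F | F |       T       |         F         |        F        |           F            | F
F | T | F | T |       T       |         F         |        F        |           T            | T
F | T | T | F |       T       |         F         |        F        |           F            | F
F | T | T | T |       T       |         F         |        F        |           T            | T
T | F | F | F |       T       |         F         |        F        |           F            | F
T | F | F | T |       T       |         F         |        F        |           T            | T
T | F | T | F |       T       |         F         |        F        |           F            | F
T | F | T | T |       T       |         F         |        F        |           T            | T
T | T | F | F |       T       |         F         |        F        |           F            | F
T | T | F | T |       T       |         F         |        T        |           T            | T
T | T | T | F |       T       |         F         |        F        |           F            | F
T | T | T | T |       T       |         F         |        T        |           T            | T
The formula is true on 10 of the 16 rows.

10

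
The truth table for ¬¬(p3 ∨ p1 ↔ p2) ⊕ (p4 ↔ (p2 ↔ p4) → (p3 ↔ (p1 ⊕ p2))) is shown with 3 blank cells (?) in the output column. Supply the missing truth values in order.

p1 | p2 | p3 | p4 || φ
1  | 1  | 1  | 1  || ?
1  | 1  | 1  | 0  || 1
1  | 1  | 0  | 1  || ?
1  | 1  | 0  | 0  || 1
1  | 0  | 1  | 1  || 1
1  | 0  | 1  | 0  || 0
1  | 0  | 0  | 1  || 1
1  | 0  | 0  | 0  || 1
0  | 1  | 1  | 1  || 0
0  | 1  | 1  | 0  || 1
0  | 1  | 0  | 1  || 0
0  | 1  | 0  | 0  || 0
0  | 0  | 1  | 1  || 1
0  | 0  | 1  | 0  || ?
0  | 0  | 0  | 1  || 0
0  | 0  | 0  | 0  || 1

1, 0, 1

Row p1=1, p2=1, p3=1, p4=1: ¬¬(p3 ∨ p1 ↔ p2) = 1, (p4 ↔ (p2 ↔ p4) → (p3 ↔ (p1 ⊕ p2))) = 0, so the formula = 1.
Row p1=1, p2=1, p3=0, p4=1: ¬¬(p3 ∨ p1 ↔ p2) = 1, (p4 ↔ (p2 ↔ p4) → (p3 ↔ (p1 ⊕ p2))) = 1, so the formula = 0.
Row p1=0, p2=0, p3=1, p4=0: ¬¬(p3 ∨ p1 ↔ p2) = 0, (p4 ↔ (p2 ↔ p4) → (p3 ↔ (p1 ⊕ p2))) = 1, so the formula = 1.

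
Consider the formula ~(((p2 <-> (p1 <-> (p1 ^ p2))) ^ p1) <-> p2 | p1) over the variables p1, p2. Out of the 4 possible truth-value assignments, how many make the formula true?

p1 | p2 || φ
0  | 0  || 0
0  | 1  || 1
1  | 0  || 0
1  | 1  || 0
The formula is true on 1 of the 4 rows.

1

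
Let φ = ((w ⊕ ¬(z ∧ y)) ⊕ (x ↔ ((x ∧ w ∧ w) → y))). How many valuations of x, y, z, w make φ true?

6

x  y  z  w  |  φ
1  1  1  1  |  0
1  1  1  0  |  1
1  1  0  1  |  1
1  1  0  0  |  0
1  0  1  1  |  0
1  0  1  0  |  0
1  0  0  1  |  0
1  0  0  0  |  0
0  1  1  1  |  1
0  1  1  0  |  0
0  1  0  1  |  0
0  1  0  0  |  1
0  0  1  1  |  0
0  0  1  0  |  1
0  0  0  1  |  0
0  0  0  0  |  1
The formula is true on 6 of the 16 rows.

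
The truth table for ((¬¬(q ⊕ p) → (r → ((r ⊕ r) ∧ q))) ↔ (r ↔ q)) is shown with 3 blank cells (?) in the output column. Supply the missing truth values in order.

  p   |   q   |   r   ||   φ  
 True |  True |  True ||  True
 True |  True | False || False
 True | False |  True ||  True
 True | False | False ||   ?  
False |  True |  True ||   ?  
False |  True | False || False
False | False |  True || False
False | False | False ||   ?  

True, False, True

Row p=True, q=False, r=False: (¬¬(q ⊕ p) → (r → ((r ⊕ r) ∧ q))) = True, (r ↔ q) = True, so the formula = True.
Row p=False, q=True, r=True: (¬¬(q ⊕ p) → (r → ((r ⊕ r) ∧ q))) = False, (r ↔ q) = True, so the formula = False.
Row p=False, q=False, r=False: (¬¬(q ⊕ p) → (r → ((r ⊕ r) ∧ q))) = True, (r ↔ q) = True, so the formula = True.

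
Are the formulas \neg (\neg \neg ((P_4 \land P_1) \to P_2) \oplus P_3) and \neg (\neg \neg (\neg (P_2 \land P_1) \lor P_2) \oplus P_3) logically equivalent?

P_1  P_2  P_3  P_4  |  φ  ψ
 T    T    T    T   |  T  T
 T    T    T    F   |  T  T
 T    T    F    T   |  F  F
 T    T    F    F   |  F  F
 T    F    T    T   |  F  T
 T    F    T    F   |  T  T
 T    F    F    T   |  T  F
 T    F    F    F   |  F  F
 F    T    T    T   |  T  T
 F    T    T    F   |  T  T
 F    T    F    T   |  F  F
 F    T    F    F   |  F  F
 F    F    T    T   |  T  T
 F    F    T    F   |  T  T
 F    F    F    T   |  F  F
 F    F    F    F   |  F  F
The columns differ at P_1=T, P_2=F, P_3=T, P_4=T (φ=F, ψ=T), so they are not equivalent.

not equivalent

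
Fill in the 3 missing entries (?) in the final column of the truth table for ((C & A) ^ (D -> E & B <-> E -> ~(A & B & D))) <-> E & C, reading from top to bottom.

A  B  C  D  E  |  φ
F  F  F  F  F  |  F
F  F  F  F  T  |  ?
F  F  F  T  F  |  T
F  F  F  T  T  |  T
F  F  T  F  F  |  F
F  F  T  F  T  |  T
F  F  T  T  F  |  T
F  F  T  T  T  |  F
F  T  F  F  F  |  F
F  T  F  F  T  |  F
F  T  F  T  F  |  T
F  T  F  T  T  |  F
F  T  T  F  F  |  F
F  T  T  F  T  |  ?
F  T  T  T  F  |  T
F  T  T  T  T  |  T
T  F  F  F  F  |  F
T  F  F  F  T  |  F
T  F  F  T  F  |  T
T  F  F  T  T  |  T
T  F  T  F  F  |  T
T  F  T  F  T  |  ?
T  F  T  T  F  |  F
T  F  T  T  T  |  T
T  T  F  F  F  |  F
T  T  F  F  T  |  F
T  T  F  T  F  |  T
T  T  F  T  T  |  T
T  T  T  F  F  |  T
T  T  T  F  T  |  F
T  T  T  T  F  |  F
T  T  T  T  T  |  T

F, T, F

Row A=F, B=F, C=F, D=F, E=T: ((C & A) ^ (D -> E & B <-> E -> ~(A & B & D))) = T, (E & C) = F, so the formula = F.
Row A=F, B=T, C=T, D=F, E=T: ((C & A) ^ (D -> E & B <-> E -> ~(A & B & D))) = T, (E & C) = T, so the formula = T.
Row A=T, B=F, C=T, D=F, E=T: ((C & A) ^ (D -> E & B <-> E -> ~(A & B & D))) = F, (E & C) = T, so the formula = F.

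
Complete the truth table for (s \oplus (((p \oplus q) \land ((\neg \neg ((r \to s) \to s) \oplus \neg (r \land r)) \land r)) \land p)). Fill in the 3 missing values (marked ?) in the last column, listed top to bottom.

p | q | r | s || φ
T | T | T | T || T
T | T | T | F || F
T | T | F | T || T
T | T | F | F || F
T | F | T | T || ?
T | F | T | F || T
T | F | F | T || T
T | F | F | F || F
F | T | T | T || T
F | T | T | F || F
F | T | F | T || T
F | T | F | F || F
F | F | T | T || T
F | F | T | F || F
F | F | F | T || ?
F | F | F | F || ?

F, T, F

Row p=T, q=F, r=T, s=T: (((p \oplus q) \land ((\neg \neg ((r \to s) \to s) \oplus \neg (r \land r)) \land r)) \land p) = T, so the formula = F.
Row p=F, q=F, r=F, s=T: (((p \oplus q) \land ((\neg \neg ((r \to s) \to s) \oplus \neg (r \land r)) \land r)) \land p) = F, so the formula = T.
Row p=F, q=F, r=F, s=F: (((p \oplus q) \land ((\neg \neg ((r \to s) \to s) \oplus \neg (r \land r)) \land r)) \land p) = F, so the formula = F.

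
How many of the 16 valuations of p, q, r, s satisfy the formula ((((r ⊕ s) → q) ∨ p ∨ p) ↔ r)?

p  q  r  s  |  (r ⊕ s)  ((r ⊕ s) → q)  (((r ⊕ s) → q) ∨ p ∨ p)  ((((r ⊕ s) → q) ∨ p ∨ p) ↔ r)
T  T  T  T  |     F           T                   T                           T              
T  T  T  F  |     T           T                   T                           T              
T  T  F  T  |     T           T                   T                           F              
T  T  F  F  |     F           T                   T                           F              
T  F  T  T  |     F           T                   T                           T              
T  F  T  F  |     T           F                   T                           T              
T  F  F  T  |     T           F                   T                           F              
T  F  F  F  |     F           T                   T                           F              
F  T  T  T  |     F           T                   T                           T              
F  T  T  F  |     T           T                   T                           T              
F  T  F  T  |     T           T                   T                           F              
F  T  F  F  |     F           T                   T                           F              
F  F  T  T  |     F           T                   T                           T              
F  F  T  F  |     T           F                   F                           F              
F  F  F  T  |     T           F                   F                           T              
F  F  F  F  |     F           T                   T                           F              
The formula is true on 8 of the 16 rows.

8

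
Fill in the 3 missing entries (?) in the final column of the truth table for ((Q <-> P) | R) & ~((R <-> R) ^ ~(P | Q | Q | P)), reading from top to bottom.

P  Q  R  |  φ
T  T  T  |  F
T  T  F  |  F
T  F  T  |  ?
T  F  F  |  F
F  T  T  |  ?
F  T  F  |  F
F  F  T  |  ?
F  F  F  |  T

F, F, T

Row P=T, Q=F, R=T: ((Q <-> P) | R) = T, ~((R <-> R) ^ ~(P | Q | Q | P)) = F, so the formula = F.
Row P=F, Q=T, R=T: ((Q <-> P) | R) = T, ~((R <-> R) ^ ~(P | Q | Q | P)) = F, so the formula = F.
Row P=F, Q=F, R=T: ((Q <-> P) | R) = T, ~((R <-> R) ^ ~(P | Q | Q | P)) = T, so the formula = T.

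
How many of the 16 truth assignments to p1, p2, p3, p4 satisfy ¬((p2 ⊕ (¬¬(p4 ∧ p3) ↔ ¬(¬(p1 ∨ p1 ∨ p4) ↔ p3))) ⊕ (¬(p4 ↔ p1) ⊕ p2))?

8

p1  p2  p3  p4  |  (p4 ∧ p3)  ¬(p4 ∧ p3)  ¬¬(p4 ∧ p3)  (p1 ∨ p1 ∨ p4)  ¬(p1 ∨ p1 ∨ p4)  (¬(p1 ∨ p1 ∨ p4) ↔ p3)  ¬(¬(p1 ∨ p1 ∨ p4) ↔ p3)  (p4 ↔ p1)  ¬(p4 ↔ p1)  (¬(p4 ↔ p1) ⊕ p2)  φ
F   F   F   F   |      F          T            F             F                T                   F                        T                 T          F               F          T
F   F   F   T   |      F          T            F             T                F                   T                        F                 F          T               T          T
F   F   T   F   |      F          T            F             F                T                   T                        F                 T          F               F          F
F   F   T   T   |      T          F            T             T                F                   F                        T                 F          T               T          T
F   T   F   F   |      F          T            F             F                T                   F                        T                 T          F               T          T
F   T   F   T   |      F          T            F             T                F                   T                        F                 F          T               F          T
F   T   T   F   |      F          T            F             F                T                   T                        F                 T          F               T          F
F   T   T   T   |      T          F            T             T                F                   F                        T                 F          T               F          T
T   F   F   F   |      F          T            F             T                F                   T                        F                 F          T               T          T
T   F   F   T   |      F          T            F             T                F                   T                        F                 T          F               F          F
T   F   T   F   |      F          T            F             T                F                   F                        T                 F          T               T          F
T   F   T   T   |      T          F            T             T                F                   F                        T                 T          F               F          F
T   T   F   F   |      F          T            F             T                F                   T                        F                 F          T               F          T
T   T   F   T   |      F          T            F             T                F                   T                        F                 T          F               T          F
T   T   T   F   |      F          T            F             T                F                   F                        T                 F          T               F          F
T   T   T   T   |      T          F            T             T                F                   F                        T                 T          F               T          F
The formula is true on 8 of the 16 rows.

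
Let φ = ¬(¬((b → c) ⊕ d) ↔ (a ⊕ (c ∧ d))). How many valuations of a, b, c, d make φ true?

a | b | c | d || φ
F | F | F | F || F
F | F | F | T || T
F | F | T | F || F
F | F | T | T || F
F | T | F | F || T
F | T | F | T || F
F | T | T | F || F
F | T | T | T || F
T | F | F | F || T
T | F | F | T || F
T | F | T | F || T
T | F | T | T || T
T | T | F | F || F
T | T | F | T || T
T | T | T | F || T
T | T | T | T || T
The formula is true on 8 of the 16 rows.

8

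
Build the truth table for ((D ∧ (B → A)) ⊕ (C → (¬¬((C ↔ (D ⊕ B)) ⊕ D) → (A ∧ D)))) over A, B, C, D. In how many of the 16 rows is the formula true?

A  B  C  D  |  φ
0  0  0  0  |  1
0  0  0  1  |  0
0  0  1  0  |  1
0  0  1  1  |  0
0  1  0  0  |  1
0  1  0  1  |  1
0  1  1  0  |  0
0  1  1  1  |  0
1  0  0  0  |  1
1  0  0  1  |  0
1  0  1  0  |  1
1  0  1  1  |  0
1  1  0  0  |  1
1  1  0  1  |  0
1  1  1  0  |  0
1  1  1  1  |  0
The formula is true on 7 of the 16 rows.

7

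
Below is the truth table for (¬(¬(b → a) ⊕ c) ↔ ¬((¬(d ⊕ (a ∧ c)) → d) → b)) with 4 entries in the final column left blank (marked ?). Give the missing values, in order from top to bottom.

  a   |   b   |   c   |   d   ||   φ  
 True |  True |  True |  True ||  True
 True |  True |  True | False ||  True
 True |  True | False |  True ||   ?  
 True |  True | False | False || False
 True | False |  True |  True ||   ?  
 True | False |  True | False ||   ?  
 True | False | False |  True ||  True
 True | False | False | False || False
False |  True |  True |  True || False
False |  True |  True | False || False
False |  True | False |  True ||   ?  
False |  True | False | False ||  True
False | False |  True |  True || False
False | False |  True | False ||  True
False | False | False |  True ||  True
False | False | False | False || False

Row a=True, b=True, c=False, d=True: ¬(¬(b → a) ⊕ c) = True, ¬((¬(d ⊕ (a ∧ c)) → d) → b) = False, so the formula = False.
Row a=True, b=False, c=True, d=True: ¬(¬(b → a) ⊕ c) = False, ¬((¬(d ⊕ (a ∧ c)) → d) → b) = True, so the formula = False.
Row a=True, b=False, c=True, d=False: ¬(¬(b → a) ⊕ c) = False, ¬((¬(d ⊕ (a ∧ c)) → d) → b) = True, so the formula = False.
Row a=False, b=True, c=False, d=True: ¬(¬(b → a) ⊕ c) = False, ¬((¬(d ⊕ (a ∧ c)) → d) → b) = False, so the formula = True.

False, False, False, True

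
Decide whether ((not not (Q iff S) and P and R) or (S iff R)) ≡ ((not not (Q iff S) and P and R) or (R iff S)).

equivalent

P  Q  R  S  |  φ  ψ
1  1  1  1  |  1  1
1  1  1  0  |  0  0
1  1  0  1  |  0  0
1  1  0  0  |  1  1
1  0  1  1  |  1  1
1  0  1  0  |  1  1
1  0  0  1  |  0  0
1  0  0  0  |  1  1
0  1  1  1  |  1  1
0  1  1  0  |  0  0
0  1  0  1  |  0  0
0  1  0  0  |  1  1
0  0  1  1  |  1  1
0  0  1  0  |  0  0
0  0  0  1  |  0  0
0  0  0  0  |  1  1
The columns for φ and ψ agree on every row, so they are logically equivalent.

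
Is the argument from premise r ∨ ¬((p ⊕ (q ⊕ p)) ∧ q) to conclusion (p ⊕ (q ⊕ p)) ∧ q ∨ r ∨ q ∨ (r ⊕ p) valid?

no

p | q | r | φ | ψ
- | - | - | - | -
F | F | F | T | F
F | F | T | T | T
F | T | F | F | T
F | T | T | T | T
T | F | F | T | T
T | F | T | T | T
T | T | F | F | T
T | T | T | T | T
At p=F, q=F, r=F we have φ true but ψ false, so φ does not entail ψ.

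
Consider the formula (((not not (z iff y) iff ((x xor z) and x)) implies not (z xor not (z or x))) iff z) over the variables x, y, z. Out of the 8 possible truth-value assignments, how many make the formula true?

x  y  z  |  φ
0  0  0  |  0
0  0  1  |  0
0  1  0  |  1
0  1  1  |  1
1  0  0  |  0
1  0  1  |  0
1  1  0  |  0
1  1  1  |  1
The formula is true on 3 of the 8 rows.

3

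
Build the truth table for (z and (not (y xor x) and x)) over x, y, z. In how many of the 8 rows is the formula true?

x | y | z || (y xor x) | not (y xor x) | (not (y xor x) and x) | (z and (not (y xor x) and x))
T | T | T ||     F     |       T       |           T           |               T              
T | T | F ||     F     |       T       |           T           |               F              
T | F | T ||     T     |       F       |           F           |               F              
T | F | F ||     T     |       F       |           F           |               F              
F | T | T ||     T     |       F       |           F           |               F              
F | T | F ||     T     |       F       |           F           |               F              
F | F | T ||     F     |       T       |           F           |               F              
F | F | F ||     F     |       T       |           F           |               F              
The formula is true on 1 of the 8 rows.

1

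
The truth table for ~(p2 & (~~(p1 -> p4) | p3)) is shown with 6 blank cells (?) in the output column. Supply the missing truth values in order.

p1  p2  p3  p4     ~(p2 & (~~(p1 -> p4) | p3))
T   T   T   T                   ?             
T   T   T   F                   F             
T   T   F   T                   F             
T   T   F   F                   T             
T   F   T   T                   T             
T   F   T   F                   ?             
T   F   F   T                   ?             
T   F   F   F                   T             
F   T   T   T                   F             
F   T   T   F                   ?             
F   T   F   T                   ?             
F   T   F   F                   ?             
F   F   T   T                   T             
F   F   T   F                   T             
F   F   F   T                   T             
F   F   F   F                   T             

Row p1=T, p2=T, p3=T, p4=T: (~~(p1 -> p4) | p3) = T, (p2 & (~~(p1 -> p4) | p3)) = T, so ~(p2 & (~~(p1 -> p4) | p3)) = F.
Row p1=T, p2=F, p3=T, p4=F: (~~(p1 -> p4) | p3) = T, (p2 & (~~(p1 -> p4) | p3)) = F, so ~(p2 & (~~(p1 -> p4) | p3)) = T.
Row p1=T, p2=F, p3=F, p4=T: (~~(p1 -> p4) | p3) = T, (p2 & (~~(p1 -> p4) | p3)) = F, so ~(p2 & (~~(p1 -> p4) | p3)) = T.
Row p1=F, p2=T, p3=T, p4=F: (~~(p1 -> p4) | p3) = T, (p2 & (~~(p1 -> p4) | p3)) = T, so ~(p2 & (~~(p1 -> p4) | p3)) = F.
Row p1=F, p2=T, p3=F, p4=T: (~~(p1 -> p4) | p3) = T, (p2 & (~~(p1 -> p4) | p3)) = T, so ~(p2 & (~~(p1 -> p4) | p3)) = F.
Row p1=F, p2=T, p3=F, p4=F: (~~(p1 -> p4) | p3) = T, (p2 & (~~(p1 -> p4) | p3)) = T, so ~(p2 & (~~(p1 -> p4) | p3)) = F.

F, T, T, F, F, F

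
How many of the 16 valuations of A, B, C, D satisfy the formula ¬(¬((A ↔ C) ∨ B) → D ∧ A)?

A | B | C | D || (A ↔ C) | ((A ↔ C) ∨ B) | ¬((A ↔ C) ∨ B) | (D ∧ A) | (¬((A ↔ C) ∨ B) → (D ∧ A)) | ¬(¬((A ↔ C) ∨ B) → (D ∧ A))
F | F | F | F ||    T    |       T       |       F        |    F    |             T              |              F             
F | F | F | T ||    T    |       T       |       F        |    F    |             T              |              F             
F | F | T | F ||    F    |       F       |       T        |    F    |             F              |              T             
F | F | T | T ||    F    |       F       |       T        |    F    |             F              |              T             
F | T | F | F ||    T    |       T       |       F        |    F    |             T              |              F             
F | T | F | T ||    T    |       T       |       F        |    F    |             T              |              F             
F | T | T | F ||    F    |       T       |       F        |    F    |             T              |              F             
F | T | T | T ||    F    |       T       |       F        |    F    |             T              |              F             
T | F | F | F ||    F    |       F       |       T        |    F    |             F              |              T             
T | F | F | T ||    F    |       F       |       T        |    T    |             T              |              F             
T | F | T | F ||    T    |       T       |       F        |    F    |             T              |              F             
T | F | T | T ||    T    |       T       |       F        |    T    |             T              |              F             
T | T | F | F ||    F    |       T       |       F        |    F    |             T              |              F             
T | T | F | T ||    F    |       T       |       F        |    T    |             T              |              F             
T | T | T | F ||    T    |       T       |       F        |    F    |             T              |              F             
T | T | T | T ||    T    |       T       |       F        |    T    |             T              |              F             
The formula is true on 3 of the 16 rows.

3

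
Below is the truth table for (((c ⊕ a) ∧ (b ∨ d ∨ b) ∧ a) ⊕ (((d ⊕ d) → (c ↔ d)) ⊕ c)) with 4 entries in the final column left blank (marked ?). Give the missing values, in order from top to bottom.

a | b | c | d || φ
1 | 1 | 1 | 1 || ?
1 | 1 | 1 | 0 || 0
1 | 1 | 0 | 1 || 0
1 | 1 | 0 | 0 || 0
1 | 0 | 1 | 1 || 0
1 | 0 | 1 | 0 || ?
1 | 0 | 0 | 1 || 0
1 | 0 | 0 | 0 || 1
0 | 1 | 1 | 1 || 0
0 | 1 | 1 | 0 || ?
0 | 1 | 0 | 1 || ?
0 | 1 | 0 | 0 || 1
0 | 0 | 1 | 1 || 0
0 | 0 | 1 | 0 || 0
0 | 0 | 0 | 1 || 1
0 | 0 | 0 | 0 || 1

0, 0, 0, 1

Row a=1, b=1, c=1, d=1: ((c ⊕ a) ∧ (b ∨ d ∨ b) ∧ a) = 0, (((d ⊕ d) → (c ↔ d)) ⊕ c) = 0, so the formula = 0.
Row a=1, b=0, c=1, d=0: ((c ⊕ a) ∧ (b ∨ d ∨ b) ∧ a) = 0, (((d ⊕ d) → (c ↔ d)) ⊕ c) = 0, so the formula = 0.
Row a=0, b=1, c=1, d=0: ((c ⊕ a) ∧ (b ∨ d ∨ b) ∧ a) = 0, (((d ⊕ d) → (c ↔ d)) ⊕ c) = 0, so the formula = 0.
Row a=0, b=1, c=0, d=1: ((c ⊕ a) ∧ (b ∨ d ∨ b) ∧ a) = 0, (((d ⊕ d) → (c ↔ d)) ⊕ c) = 1, so the formula = 1.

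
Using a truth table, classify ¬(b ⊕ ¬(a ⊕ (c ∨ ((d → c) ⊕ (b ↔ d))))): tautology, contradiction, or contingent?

contingent

a | b | c | d | (d → c) | (b ↔ d) | ((d → c) ⊕ (b ↔ d)) | (c ∨ ((d → c) ⊕ (b ↔ d))) | φ
- | - | - | - | ------- | ------- | ------------------- | ------------------------- | -
T | T | T | T |    T    |    T    |          F          |             T             | T
T | T | T | F |    T    |    F    |          T          |             T             | T
T | T | F | T |    F    |    T    |          T          |             T             | T
T | T | F | F |    T    |    F    |          T          |             T             | T
T | F | T | T |    T    |    F    |          T          |             T             | F
T | F | T | F |    T    |    T    |          F          |             T             | F
T | F | F | T |    F    |    F    |          F          |             F             | T
T | F | F | F |    T    |    T    |          F          |             F             | T
F | T | T | T |    T    |    T    |          F          |             T             | F
F | T | T | F |    T    |    F    |          T          |             T             | F
F | T | F | T |    F    |    T    |          T          |             T             | F
F | T | F | F |    T    |    F    |          T          |             T             | F
F | F | T | T |    T    |    F    |          T          |             T             | T
F | F | T | F |    T    |    T    |          F          |             T             | T
F | F | F | T |    F    |    F    |          F          |             F             | F
F | F | F | F |    T    |    T    |          F          |             F             | F
8 of 16 rows are T, so the formula is contingent.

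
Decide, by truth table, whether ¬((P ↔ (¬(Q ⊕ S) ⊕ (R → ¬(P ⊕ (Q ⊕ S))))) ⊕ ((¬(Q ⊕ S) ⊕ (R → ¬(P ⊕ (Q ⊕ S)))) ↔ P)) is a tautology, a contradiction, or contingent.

tautology

P | Q | R | S || φ
T | T | T | T || T
T | T | T | F || T
T | T | F | T || T
T | T | F | F || T
T | F | T | T || T
T | F | T | F || T
T | F | F | T || T
T | F | F | F || T
F | T | T | T || T
F | T | T | F || T
F | T | F | T || T
F | T | F | F || T
F | F | T | T || T
F | F | T | F || T
F | F | F | T || T
F | F | F | F || T
Every row is T, so the formula is a tautology.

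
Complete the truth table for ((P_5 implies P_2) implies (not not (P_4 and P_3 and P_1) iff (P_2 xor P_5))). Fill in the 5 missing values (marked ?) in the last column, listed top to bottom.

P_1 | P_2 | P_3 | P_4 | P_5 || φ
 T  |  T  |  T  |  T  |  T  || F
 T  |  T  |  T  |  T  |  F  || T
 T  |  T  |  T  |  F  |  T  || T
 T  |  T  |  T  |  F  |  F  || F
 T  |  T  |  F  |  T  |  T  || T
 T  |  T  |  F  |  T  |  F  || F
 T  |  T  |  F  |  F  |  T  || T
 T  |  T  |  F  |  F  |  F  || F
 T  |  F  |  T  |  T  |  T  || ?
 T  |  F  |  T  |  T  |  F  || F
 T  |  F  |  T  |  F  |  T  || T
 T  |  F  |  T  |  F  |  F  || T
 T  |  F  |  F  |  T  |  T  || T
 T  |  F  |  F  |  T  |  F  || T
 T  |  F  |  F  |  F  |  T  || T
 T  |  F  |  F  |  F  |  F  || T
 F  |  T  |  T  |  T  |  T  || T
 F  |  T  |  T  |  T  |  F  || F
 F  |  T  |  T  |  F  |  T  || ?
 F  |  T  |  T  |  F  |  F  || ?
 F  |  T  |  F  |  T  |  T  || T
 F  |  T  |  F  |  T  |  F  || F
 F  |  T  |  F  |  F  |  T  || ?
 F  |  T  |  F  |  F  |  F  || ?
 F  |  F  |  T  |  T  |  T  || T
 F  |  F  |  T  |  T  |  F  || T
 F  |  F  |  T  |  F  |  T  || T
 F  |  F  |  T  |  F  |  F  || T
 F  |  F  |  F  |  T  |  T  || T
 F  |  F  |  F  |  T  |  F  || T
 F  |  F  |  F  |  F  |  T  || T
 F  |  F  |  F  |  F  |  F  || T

T, T, F, T, F

Row P_1=T, P_2=F, P_3=T, P_4=T, P_5=T: (P_5 implies P_2) = F, (not not (P_4 and P_3 and P_1) iff (P_2 xor P_5)) = T, so the formula = T.
Row P_1=F, P_2=T, P_3=T, P_4=F, P_5=T: (P_5 implies P_2) = T, (not not (P_4 and P_3 and P_1) iff (P_2 xor P_5)) = T, so the formula = T.
Row P_1=F, P_2=T, P_3=T, P_4=F, P_5=F: (P_5 implies P_2) = T, (not not (P_4 and P_3 and P_1) iff (P_2 xor P_5)) = F, so the formula = F.
Row P_1=F, P_2=T, P_3=F, P_4=F, P_5=T: (P_5 implies P_2) = T, (not not (P_4 and P_3 and P_1) iff (P_2 xor P_5)) = T, so the formula = T.
Row P_1=F, P_2=T, P_3=F, P_4=F, P_5=F: (P_5 implies P_2) = T, (not not (P_4 and P_3 and P_1) iff (P_2 xor P_5)) = F, so the formula = F.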